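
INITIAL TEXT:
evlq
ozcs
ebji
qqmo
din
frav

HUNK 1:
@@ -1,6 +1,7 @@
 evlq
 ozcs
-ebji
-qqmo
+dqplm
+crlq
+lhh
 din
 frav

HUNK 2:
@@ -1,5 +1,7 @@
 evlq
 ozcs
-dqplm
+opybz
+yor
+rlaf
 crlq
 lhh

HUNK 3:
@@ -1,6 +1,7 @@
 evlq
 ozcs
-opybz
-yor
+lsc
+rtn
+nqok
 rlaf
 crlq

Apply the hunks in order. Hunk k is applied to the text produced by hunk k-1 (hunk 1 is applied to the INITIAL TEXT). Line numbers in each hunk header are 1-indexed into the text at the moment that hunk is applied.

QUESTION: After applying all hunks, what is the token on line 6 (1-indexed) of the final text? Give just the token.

Answer: rlaf

Derivation:
Hunk 1: at line 1 remove [ebji,qqmo] add [dqplm,crlq,lhh] -> 7 lines: evlq ozcs dqplm crlq lhh din frav
Hunk 2: at line 1 remove [dqplm] add [opybz,yor,rlaf] -> 9 lines: evlq ozcs opybz yor rlaf crlq lhh din frav
Hunk 3: at line 1 remove [opybz,yor] add [lsc,rtn,nqok] -> 10 lines: evlq ozcs lsc rtn nqok rlaf crlq lhh din frav
Final line 6: rlaf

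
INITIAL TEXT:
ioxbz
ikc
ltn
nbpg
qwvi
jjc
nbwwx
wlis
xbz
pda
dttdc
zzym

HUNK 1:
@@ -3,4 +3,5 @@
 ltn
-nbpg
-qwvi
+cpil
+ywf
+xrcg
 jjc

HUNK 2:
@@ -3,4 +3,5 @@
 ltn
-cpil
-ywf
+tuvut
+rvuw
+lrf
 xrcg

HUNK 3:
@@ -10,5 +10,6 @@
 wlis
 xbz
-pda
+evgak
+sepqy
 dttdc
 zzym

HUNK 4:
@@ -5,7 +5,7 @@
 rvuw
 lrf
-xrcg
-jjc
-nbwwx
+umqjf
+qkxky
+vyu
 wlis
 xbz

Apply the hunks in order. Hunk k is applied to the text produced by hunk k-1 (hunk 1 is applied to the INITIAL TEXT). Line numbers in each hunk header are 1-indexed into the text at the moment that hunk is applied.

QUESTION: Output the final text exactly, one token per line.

Hunk 1: at line 3 remove [nbpg,qwvi] add [cpil,ywf,xrcg] -> 13 lines: ioxbz ikc ltn cpil ywf xrcg jjc nbwwx wlis xbz pda dttdc zzym
Hunk 2: at line 3 remove [cpil,ywf] add [tuvut,rvuw,lrf] -> 14 lines: ioxbz ikc ltn tuvut rvuw lrf xrcg jjc nbwwx wlis xbz pda dttdc zzym
Hunk 3: at line 10 remove [pda] add [evgak,sepqy] -> 15 lines: ioxbz ikc ltn tuvut rvuw lrf xrcg jjc nbwwx wlis xbz evgak sepqy dttdc zzym
Hunk 4: at line 5 remove [xrcg,jjc,nbwwx] add [umqjf,qkxky,vyu] -> 15 lines: ioxbz ikc ltn tuvut rvuw lrf umqjf qkxky vyu wlis xbz evgak sepqy dttdc zzym

Answer: ioxbz
ikc
ltn
tuvut
rvuw
lrf
umqjf
qkxky
vyu
wlis
xbz
evgak
sepqy
dttdc
zzym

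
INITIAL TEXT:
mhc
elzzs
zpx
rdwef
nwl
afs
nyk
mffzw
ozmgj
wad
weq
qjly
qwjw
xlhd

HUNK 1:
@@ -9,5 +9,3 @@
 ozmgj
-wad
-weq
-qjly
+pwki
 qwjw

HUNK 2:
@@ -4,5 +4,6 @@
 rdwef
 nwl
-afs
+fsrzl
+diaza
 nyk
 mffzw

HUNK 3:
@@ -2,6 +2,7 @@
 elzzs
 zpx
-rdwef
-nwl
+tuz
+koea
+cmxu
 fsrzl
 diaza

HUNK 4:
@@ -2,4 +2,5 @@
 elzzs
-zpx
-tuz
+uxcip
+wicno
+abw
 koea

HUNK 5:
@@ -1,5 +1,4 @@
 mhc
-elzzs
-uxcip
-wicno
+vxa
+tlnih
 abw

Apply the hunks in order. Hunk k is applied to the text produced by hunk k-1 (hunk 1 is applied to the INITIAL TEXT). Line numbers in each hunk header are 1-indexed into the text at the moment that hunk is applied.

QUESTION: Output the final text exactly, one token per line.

Hunk 1: at line 9 remove [wad,weq,qjly] add [pwki] -> 12 lines: mhc elzzs zpx rdwef nwl afs nyk mffzw ozmgj pwki qwjw xlhd
Hunk 2: at line 4 remove [afs] add [fsrzl,diaza] -> 13 lines: mhc elzzs zpx rdwef nwl fsrzl diaza nyk mffzw ozmgj pwki qwjw xlhd
Hunk 3: at line 2 remove [rdwef,nwl] add [tuz,koea,cmxu] -> 14 lines: mhc elzzs zpx tuz koea cmxu fsrzl diaza nyk mffzw ozmgj pwki qwjw xlhd
Hunk 4: at line 2 remove [zpx,tuz] add [uxcip,wicno,abw] -> 15 lines: mhc elzzs uxcip wicno abw koea cmxu fsrzl diaza nyk mffzw ozmgj pwki qwjw xlhd
Hunk 5: at line 1 remove [elzzs,uxcip,wicno] add [vxa,tlnih] -> 14 lines: mhc vxa tlnih abw koea cmxu fsrzl diaza nyk mffzw ozmgj pwki qwjw xlhd

Answer: mhc
vxa
tlnih
abw
koea
cmxu
fsrzl
diaza
nyk
mffzw
ozmgj
pwki
qwjw
xlhd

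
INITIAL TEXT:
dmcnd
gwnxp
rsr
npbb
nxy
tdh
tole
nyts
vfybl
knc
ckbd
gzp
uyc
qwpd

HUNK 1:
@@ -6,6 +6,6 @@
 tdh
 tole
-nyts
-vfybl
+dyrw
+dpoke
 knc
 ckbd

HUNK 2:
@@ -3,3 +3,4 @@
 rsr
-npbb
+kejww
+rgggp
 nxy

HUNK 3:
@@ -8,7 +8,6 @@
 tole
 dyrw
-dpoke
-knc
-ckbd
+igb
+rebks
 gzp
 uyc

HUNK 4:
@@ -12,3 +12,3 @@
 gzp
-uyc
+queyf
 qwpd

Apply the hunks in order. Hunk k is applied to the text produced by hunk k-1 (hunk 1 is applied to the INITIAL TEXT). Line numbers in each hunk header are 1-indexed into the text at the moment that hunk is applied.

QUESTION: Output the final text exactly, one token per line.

Answer: dmcnd
gwnxp
rsr
kejww
rgggp
nxy
tdh
tole
dyrw
igb
rebks
gzp
queyf
qwpd

Derivation:
Hunk 1: at line 6 remove [nyts,vfybl] add [dyrw,dpoke] -> 14 lines: dmcnd gwnxp rsr npbb nxy tdh tole dyrw dpoke knc ckbd gzp uyc qwpd
Hunk 2: at line 3 remove [npbb] add [kejww,rgggp] -> 15 lines: dmcnd gwnxp rsr kejww rgggp nxy tdh tole dyrw dpoke knc ckbd gzp uyc qwpd
Hunk 3: at line 8 remove [dpoke,knc,ckbd] add [igb,rebks] -> 14 lines: dmcnd gwnxp rsr kejww rgggp nxy tdh tole dyrw igb rebks gzp uyc qwpd
Hunk 4: at line 12 remove [uyc] add [queyf] -> 14 lines: dmcnd gwnxp rsr kejww rgggp nxy tdh tole dyrw igb rebks gzp queyf qwpd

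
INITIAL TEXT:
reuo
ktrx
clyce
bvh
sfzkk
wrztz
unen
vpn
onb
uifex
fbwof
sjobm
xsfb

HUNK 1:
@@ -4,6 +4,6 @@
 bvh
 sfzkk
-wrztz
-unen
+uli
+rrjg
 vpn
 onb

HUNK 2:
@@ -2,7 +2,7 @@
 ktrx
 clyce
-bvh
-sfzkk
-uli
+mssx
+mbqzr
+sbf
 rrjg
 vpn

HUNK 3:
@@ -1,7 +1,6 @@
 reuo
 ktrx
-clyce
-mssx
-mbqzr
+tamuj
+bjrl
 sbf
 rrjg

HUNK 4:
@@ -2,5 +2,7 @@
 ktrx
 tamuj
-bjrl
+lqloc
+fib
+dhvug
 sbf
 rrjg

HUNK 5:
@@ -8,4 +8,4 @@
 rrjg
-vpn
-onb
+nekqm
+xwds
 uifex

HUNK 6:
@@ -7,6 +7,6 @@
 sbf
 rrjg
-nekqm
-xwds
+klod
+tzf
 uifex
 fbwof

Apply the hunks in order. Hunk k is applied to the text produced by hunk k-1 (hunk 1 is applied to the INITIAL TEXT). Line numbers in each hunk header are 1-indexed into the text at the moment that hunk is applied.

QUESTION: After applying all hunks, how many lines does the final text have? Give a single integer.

Answer: 14

Derivation:
Hunk 1: at line 4 remove [wrztz,unen] add [uli,rrjg] -> 13 lines: reuo ktrx clyce bvh sfzkk uli rrjg vpn onb uifex fbwof sjobm xsfb
Hunk 2: at line 2 remove [bvh,sfzkk,uli] add [mssx,mbqzr,sbf] -> 13 lines: reuo ktrx clyce mssx mbqzr sbf rrjg vpn onb uifex fbwof sjobm xsfb
Hunk 3: at line 1 remove [clyce,mssx,mbqzr] add [tamuj,bjrl] -> 12 lines: reuo ktrx tamuj bjrl sbf rrjg vpn onb uifex fbwof sjobm xsfb
Hunk 4: at line 2 remove [bjrl] add [lqloc,fib,dhvug] -> 14 lines: reuo ktrx tamuj lqloc fib dhvug sbf rrjg vpn onb uifex fbwof sjobm xsfb
Hunk 5: at line 8 remove [vpn,onb] add [nekqm,xwds] -> 14 lines: reuo ktrx tamuj lqloc fib dhvug sbf rrjg nekqm xwds uifex fbwof sjobm xsfb
Hunk 6: at line 7 remove [nekqm,xwds] add [klod,tzf] -> 14 lines: reuo ktrx tamuj lqloc fib dhvug sbf rrjg klod tzf uifex fbwof sjobm xsfb
Final line count: 14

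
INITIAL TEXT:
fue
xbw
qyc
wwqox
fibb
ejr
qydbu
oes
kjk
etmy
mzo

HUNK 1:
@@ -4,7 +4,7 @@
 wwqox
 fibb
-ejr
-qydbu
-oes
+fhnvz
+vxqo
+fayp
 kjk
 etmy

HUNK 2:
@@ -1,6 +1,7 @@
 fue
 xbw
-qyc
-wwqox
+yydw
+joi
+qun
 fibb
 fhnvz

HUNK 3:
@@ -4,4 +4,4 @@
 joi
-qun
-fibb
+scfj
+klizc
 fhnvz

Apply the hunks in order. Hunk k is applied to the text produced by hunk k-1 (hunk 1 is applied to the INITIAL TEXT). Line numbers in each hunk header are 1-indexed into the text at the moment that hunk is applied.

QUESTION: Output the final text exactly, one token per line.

Answer: fue
xbw
yydw
joi
scfj
klizc
fhnvz
vxqo
fayp
kjk
etmy
mzo

Derivation:
Hunk 1: at line 4 remove [ejr,qydbu,oes] add [fhnvz,vxqo,fayp] -> 11 lines: fue xbw qyc wwqox fibb fhnvz vxqo fayp kjk etmy mzo
Hunk 2: at line 1 remove [qyc,wwqox] add [yydw,joi,qun] -> 12 lines: fue xbw yydw joi qun fibb fhnvz vxqo fayp kjk etmy mzo
Hunk 3: at line 4 remove [qun,fibb] add [scfj,klizc] -> 12 lines: fue xbw yydw joi scfj klizc fhnvz vxqo fayp kjk etmy mzo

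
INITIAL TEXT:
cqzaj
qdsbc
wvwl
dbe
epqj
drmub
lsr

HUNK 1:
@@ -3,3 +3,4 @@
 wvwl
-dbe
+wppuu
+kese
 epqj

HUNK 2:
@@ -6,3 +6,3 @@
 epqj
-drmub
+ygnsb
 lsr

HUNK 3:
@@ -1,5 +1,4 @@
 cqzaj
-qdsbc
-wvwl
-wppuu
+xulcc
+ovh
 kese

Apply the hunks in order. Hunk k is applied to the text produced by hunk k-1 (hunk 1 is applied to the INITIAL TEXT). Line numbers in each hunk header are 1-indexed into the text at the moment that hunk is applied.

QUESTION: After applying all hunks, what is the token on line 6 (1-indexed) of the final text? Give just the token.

Hunk 1: at line 3 remove [dbe] add [wppuu,kese] -> 8 lines: cqzaj qdsbc wvwl wppuu kese epqj drmub lsr
Hunk 2: at line 6 remove [drmub] add [ygnsb] -> 8 lines: cqzaj qdsbc wvwl wppuu kese epqj ygnsb lsr
Hunk 3: at line 1 remove [qdsbc,wvwl,wppuu] add [xulcc,ovh] -> 7 lines: cqzaj xulcc ovh kese epqj ygnsb lsr
Final line 6: ygnsb

Answer: ygnsb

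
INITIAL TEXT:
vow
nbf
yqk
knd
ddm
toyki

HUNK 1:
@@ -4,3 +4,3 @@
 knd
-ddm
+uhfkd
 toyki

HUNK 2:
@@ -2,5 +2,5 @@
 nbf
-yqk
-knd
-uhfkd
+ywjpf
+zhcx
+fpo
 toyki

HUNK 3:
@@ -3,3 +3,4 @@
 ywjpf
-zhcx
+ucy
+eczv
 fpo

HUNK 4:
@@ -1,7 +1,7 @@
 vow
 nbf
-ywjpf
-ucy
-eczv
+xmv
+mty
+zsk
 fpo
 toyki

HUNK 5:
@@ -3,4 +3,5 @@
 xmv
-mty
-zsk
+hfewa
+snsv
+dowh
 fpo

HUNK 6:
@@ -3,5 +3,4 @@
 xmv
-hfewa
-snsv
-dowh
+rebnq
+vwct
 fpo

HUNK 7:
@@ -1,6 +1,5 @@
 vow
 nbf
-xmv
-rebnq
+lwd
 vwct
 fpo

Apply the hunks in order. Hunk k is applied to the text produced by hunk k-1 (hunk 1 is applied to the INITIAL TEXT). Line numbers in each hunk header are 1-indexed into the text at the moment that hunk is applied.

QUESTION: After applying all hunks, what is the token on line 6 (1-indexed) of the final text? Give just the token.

Hunk 1: at line 4 remove [ddm] add [uhfkd] -> 6 lines: vow nbf yqk knd uhfkd toyki
Hunk 2: at line 2 remove [yqk,knd,uhfkd] add [ywjpf,zhcx,fpo] -> 6 lines: vow nbf ywjpf zhcx fpo toyki
Hunk 3: at line 3 remove [zhcx] add [ucy,eczv] -> 7 lines: vow nbf ywjpf ucy eczv fpo toyki
Hunk 4: at line 1 remove [ywjpf,ucy,eczv] add [xmv,mty,zsk] -> 7 lines: vow nbf xmv mty zsk fpo toyki
Hunk 5: at line 3 remove [mty,zsk] add [hfewa,snsv,dowh] -> 8 lines: vow nbf xmv hfewa snsv dowh fpo toyki
Hunk 6: at line 3 remove [hfewa,snsv,dowh] add [rebnq,vwct] -> 7 lines: vow nbf xmv rebnq vwct fpo toyki
Hunk 7: at line 1 remove [xmv,rebnq] add [lwd] -> 6 lines: vow nbf lwd vwct fpo toyki
Final line 6: toyki

Answer: toyki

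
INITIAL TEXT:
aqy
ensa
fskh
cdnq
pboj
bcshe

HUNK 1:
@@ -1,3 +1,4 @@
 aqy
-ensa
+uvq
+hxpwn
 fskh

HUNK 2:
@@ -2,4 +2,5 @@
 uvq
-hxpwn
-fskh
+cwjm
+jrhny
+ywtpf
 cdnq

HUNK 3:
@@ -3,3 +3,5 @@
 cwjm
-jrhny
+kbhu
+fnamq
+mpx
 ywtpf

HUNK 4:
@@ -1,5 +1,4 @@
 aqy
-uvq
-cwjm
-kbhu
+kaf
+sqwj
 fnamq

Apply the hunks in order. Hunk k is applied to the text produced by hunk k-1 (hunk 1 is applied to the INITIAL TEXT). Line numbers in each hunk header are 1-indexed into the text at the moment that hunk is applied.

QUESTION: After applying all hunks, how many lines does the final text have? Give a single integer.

Hunk 1: at line 1 remove [ensa] add [uvq,hxpwn] -> 7 lines: aqy uvq hxpwn fskh cdnq pboj bcshe
Hunk 2: at line 2 remove [hxpwn,fskh] add [cwjm,jrhny,ywtpf] -> 8 lines: aqy uvq cwjm jrhny ywtpf cdnq pboj bcshe
Hunk 3: at line 3 remove [jrhny] add [kbhu,fnamq,mpx] -> 10 lines: aqy uvq cwjm kbhu fnamq mpx ywtpf cdnq pboj bcshe
Hunk 4: at line 1 remove [uvq,cwjm,kbhu] add [kaf,sqwj] -> 9 lines: aqy kaf sqwj fnamq mpx ywtpf cdnq pboj bcshe
Final line count: 9

Answer: 9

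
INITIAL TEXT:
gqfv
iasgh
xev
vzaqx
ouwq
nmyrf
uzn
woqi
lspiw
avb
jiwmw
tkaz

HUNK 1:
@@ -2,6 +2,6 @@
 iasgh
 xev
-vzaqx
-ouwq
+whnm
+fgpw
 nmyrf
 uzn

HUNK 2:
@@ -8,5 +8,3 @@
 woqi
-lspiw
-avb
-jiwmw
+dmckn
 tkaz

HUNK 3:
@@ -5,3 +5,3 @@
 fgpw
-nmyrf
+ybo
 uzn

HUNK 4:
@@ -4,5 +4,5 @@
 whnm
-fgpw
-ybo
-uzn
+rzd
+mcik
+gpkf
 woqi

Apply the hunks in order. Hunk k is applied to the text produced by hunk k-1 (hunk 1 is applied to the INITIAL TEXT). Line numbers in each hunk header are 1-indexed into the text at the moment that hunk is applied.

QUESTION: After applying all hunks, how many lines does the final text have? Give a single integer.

Answer: 10

Derivation:
Hunk 1: at line 2 remove [vzaqx,ouwq] add [whnm,fgpw] -> 12 lines: gqfv iasgh xev whnm fgpw nmyrf uzn woqi lspiw avb jiwmw tkaz
Hunk 2: at line 8 remove [lspiw,avb,jiwmw] add [dmckn] -> 10 lines: gqfv iasgh xev whnm fgpw nmyrf uzn woqi dmckn tkaz
Hunk 3: at line 5 remove [nmyrf] add [ybo] -> 10 lines: gqfv iasgh xev whnm fgpw ybo uzn woqi dmckn tkaz
Hunk 4: at line 4 remove [fgpw,ybo,uzn] add [rzd,mcik,gpkf] -> 10 lines: gqfv iasgh xev whnm rzd mcik gpkf woqi dmckn tkaz
Final line count: 10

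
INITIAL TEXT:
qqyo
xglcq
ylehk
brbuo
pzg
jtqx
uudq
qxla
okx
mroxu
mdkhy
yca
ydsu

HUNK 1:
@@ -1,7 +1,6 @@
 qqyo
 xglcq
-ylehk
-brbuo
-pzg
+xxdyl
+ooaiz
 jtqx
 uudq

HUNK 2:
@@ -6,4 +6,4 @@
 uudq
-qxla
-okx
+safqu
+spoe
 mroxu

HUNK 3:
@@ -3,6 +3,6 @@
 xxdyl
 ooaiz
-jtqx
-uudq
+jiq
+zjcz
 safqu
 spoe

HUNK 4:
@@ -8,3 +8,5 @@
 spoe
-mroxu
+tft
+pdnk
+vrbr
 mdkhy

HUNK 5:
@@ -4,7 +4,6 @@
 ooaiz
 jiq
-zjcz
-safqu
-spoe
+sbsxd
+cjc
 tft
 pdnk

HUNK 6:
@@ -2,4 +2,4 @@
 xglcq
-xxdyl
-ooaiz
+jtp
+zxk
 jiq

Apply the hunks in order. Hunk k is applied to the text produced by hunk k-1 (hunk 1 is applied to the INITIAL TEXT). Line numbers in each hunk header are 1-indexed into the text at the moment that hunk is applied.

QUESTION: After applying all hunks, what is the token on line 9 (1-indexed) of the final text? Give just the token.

Hunk 1: at line 1 remove [ylehk,brbuo,pzg] add [xxdyl,ooaiz] -> 12 lines: qqyo xglcq xxdyl ooaiz jtqx uudq qxla okx mroxu mdkhy yca ydsu
Hunk 2: at line 6 remove [qxla,okx] add [safqu,spoe] -> 12 lines: qqyo xglcq xxdyl ooaiz jtqx uudq safqu spoe mroxu mdkhy yca ydsu
Hunk 3: at line 3 remove [jtqx,uudq] add [jiq,zjcz] -> 12 lines: qqyo xglcq xxdyl ooaiz jiq zjcz safqu spoe mroxu mdkhy yca ydsu
Hunk 4: at line 8 remove [mroxu] add [tft,pdnk,vrbr] -> 14 lines: qqyo xglcq xxdyl ooaiz jiq zjcz safqu spoe tft pdnk vrbr mdkhy yca ydsu
Hunk 5: at line 4 remove [zjcz,safqu,spoe] add [sbsxd,cjc] -> 13 lines: qqyo xglcq xxdyl ooaiz jiq sbsxd cjc tft pdnk vrbr mdkhy yca ydsu
Hunk 6: at line 2 remove [xxdyl,ooaiz] add [jtp,zxk] -> 13 lines: qqyo xglcq jtp zxk jiq sbsxd cjc tft pdnk vrbr mdkhy yca ydsu
Final line 9: pdnk

Answer: pdnk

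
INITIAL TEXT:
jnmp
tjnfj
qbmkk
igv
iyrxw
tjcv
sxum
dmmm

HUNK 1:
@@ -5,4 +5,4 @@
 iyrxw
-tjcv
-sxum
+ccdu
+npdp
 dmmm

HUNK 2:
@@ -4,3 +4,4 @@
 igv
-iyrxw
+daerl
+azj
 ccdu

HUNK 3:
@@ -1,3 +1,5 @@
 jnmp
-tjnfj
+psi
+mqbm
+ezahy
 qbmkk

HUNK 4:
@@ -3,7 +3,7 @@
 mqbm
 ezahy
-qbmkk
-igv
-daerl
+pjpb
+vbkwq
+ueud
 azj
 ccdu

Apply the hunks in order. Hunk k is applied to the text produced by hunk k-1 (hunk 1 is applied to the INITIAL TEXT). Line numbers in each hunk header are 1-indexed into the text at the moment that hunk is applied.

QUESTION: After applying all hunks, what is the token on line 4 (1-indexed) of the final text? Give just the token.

Hunk 1: at line 5 remove [tjcv,sxum] add [ccdu,npdp] -> 8 lines: jnmp tjnfj qbmkk igv iyrxw ccdu npdp dmmm
Hunk 2: at line 4 remove [iyrxw] add [daerl,azj] -> 9 lines: jnmp tjnfj qbmkk igv daerl azj ccdu npdp dmmm
Hunk 3: at line 1 remove [tjnfj] add [psi,mqbm,ezahy] -> 11 lines: jnmp psi mqbm ezahy qbmkk igv daerl azj ccdu npdp dmmm
Hunk 4: at line 3 remove [qbmkk,igv,daerl] add [pjpb,vbkwq,ueud] -> 11 lines: jnmp psi mqbm ezahy pjpb vbkwq ueud azj ccdu npdp dmmm
Final line 4: ezahy

Answer: ezahy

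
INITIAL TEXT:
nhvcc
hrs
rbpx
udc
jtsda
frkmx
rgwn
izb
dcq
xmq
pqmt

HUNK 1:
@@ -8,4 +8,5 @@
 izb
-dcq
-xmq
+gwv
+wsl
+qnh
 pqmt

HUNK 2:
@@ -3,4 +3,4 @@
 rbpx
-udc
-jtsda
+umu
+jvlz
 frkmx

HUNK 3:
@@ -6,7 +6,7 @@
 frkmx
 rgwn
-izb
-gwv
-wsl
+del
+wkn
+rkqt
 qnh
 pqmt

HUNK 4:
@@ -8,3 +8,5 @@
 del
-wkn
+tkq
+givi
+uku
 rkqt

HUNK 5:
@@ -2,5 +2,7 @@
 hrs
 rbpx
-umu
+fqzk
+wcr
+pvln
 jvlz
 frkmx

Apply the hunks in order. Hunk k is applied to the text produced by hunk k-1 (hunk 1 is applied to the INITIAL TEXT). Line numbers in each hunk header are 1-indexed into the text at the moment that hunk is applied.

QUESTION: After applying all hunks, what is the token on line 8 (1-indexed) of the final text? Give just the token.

Hunk 1: at line 8 remove [dcq,xmq] add [gwv,wsl,qnh] -> 12 lines: nhvcc hrs rbpx udc jtsda frkmx rgwn izb gwv wsl qnh pqmt
Hunk 2: at line 3 remove [udc,jtsda] add [umu,jvlz] -> 12 lines: nhvcc hrs rbpx umu jvlz frkmx rgwn izb gwv wsl qnh pqmt
Hunk 3: at line 6 remove [izb,gwv,wsl] add [del,wkn,rkqt] -> 12 lines: nhvcc hrs rbpx umu jvlz frkmx rgwn del wkn rkqt qnh pqmt
Hunk 4: at line 8 remove [wkn] add [tkq,givi,uku] -> 14 lines: nhvcc hrs rbpx umu jvlz frkmx rgwn del tkq givi uku rkqt qnh pqmt
Hunk 5: at line 2 remove [umu] add [fqzk,wcr,pvln] -> 16 lines: nhvcc hrs rbpx fqzk wcr pvln jvlz frkmx rgwn del tkq givi uku rkqt qnh pqmt
Final line 8: frkmx

Answer: frkmx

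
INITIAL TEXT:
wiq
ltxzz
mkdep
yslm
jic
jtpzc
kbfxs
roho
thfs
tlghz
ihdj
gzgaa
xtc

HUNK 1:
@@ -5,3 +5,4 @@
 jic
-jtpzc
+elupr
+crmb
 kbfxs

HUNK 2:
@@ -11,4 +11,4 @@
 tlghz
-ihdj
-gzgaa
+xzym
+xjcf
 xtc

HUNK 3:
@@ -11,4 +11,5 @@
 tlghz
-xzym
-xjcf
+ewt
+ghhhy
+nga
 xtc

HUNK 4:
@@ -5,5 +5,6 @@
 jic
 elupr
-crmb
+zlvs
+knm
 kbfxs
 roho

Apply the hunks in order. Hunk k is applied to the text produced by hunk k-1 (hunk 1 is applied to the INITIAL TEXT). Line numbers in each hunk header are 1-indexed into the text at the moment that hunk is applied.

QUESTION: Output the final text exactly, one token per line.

Hunk 1: at line 5 remove [jtpzc] add [elupr,crmb] -> 14 lines: wiq ltxzz mkdep yslm jic elupr crmb kbfxs roho thfs tlghz ihdj gzgaa xtc
Hunk 2: at line 11 remove [ihdj,gzgaa] add [xzym,xjcf] -> 14 lines: wiq ltxzz mkdep yslm jic elupr crmb kbfxs roho thfs tlghz xzym xjcf xtc
Hunk 3: at line 11 remove [xzym,xjcf] add [ewt,ghhhy,nga] -> 15 lines: wiq ltxzz mkdep yslm jic elupr crmb kbfxs roho thfs tlghz ewt ghhhy nga xtc
Hunk 4: at line 5 remove [crmb] add [zlvs,knm] -> 16 lines: wiq ltxzz mkdep yslm jic elupr zlvs knm kbfxs roho thfs tlghz ewt ghhhy nga xtc

Answer: wiq
ltxzz
mkdep
yslm
jic
elupr
zlvs
knm
kbfxs
roho
thfs
tlghz
ewt
ghhhy
nga
xtc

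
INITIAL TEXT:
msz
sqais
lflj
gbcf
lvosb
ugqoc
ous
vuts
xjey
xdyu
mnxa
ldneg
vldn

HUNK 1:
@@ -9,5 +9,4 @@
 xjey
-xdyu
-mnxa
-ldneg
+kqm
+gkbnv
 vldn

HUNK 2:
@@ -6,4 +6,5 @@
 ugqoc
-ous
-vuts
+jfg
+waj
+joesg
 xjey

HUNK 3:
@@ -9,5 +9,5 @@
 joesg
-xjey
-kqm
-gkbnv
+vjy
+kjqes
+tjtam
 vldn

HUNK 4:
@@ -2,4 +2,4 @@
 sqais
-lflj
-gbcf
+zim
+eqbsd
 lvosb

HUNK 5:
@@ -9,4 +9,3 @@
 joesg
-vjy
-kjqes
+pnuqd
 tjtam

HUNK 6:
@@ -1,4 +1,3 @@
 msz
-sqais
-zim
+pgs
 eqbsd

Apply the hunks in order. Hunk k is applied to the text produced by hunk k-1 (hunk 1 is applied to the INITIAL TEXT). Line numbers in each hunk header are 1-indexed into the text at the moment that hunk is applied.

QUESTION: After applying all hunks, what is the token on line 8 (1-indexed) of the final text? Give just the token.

Hunk 1: at line 9 remove [xdyu,mnxa,ldneg] add [kqm,gkbnv] -> 12 lines: msz sqais lflj gbcf lvosb ugqoc ous vuts xjey kqm gkbnv vldn
Hunk 2: at line 6 remove [ous,vuts] add [jfg,waj,joesg] -> 13 lines: msz sqais lflj gbcf lvosb ugqoc jfg waj joesg xjey kqm gkbnv vldn
Hunk 3: at line 9 remove [xjey,kqm,gkbnv] add [vjy,kjqes,tjtam] -> 13 lines: msz sqais lflj gbcf lvosb ugqoc jfg waj joesg vjy kjqes tjtam vldn
Hunk 4: at line 2 remove [lflj,gbcf] add [zim,eqbsd] -> 13 lines: msz sqais zim eqbsd lvosb ugqoc jfg waj joesg vjy kjqes tjtam vldn
Hunk 5: at line 9 remove [vjy,kjqes] add [pnuqd] -> 12 lines: msz sqais zim eqbsd lvosb ugqoc jfg waj joesg pnuqd tjtam vldn
Hunk 6: at line 1 remove [sqais,zim] add [pgs] -> 11 lines: msz pgs eqbsd lvosb ugqoc jfg waj joesg pnuqd tjtam vldn
Final line 8: joesg

Answer: joesg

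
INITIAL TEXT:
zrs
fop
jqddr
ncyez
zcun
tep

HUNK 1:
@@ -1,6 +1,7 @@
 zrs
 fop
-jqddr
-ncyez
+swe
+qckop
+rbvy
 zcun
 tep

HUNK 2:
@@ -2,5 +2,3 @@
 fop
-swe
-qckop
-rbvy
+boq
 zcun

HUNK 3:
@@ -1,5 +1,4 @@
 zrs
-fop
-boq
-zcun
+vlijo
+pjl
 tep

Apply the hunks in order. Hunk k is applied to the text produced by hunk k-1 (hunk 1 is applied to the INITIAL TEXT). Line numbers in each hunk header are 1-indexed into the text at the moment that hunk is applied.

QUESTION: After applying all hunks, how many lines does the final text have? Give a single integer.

Hunk 1: at line 1 remove [jqddr,ncyez] add [swe,qckop,rbvy] -> 7 lines: zrs fop swe qckop rbvy zcun tep
Hunk 2: at line 2 remove [swe,qckop,rbvy] add [boq] -> 5 lines: zrs fop boq zcun tep
Hunk 3: at line 1 remove [fop,boq,zcun] add [vlijo,pjl] -> 4 lines: zrs vlijo pjl tep
Final line count: 4

Answer: 4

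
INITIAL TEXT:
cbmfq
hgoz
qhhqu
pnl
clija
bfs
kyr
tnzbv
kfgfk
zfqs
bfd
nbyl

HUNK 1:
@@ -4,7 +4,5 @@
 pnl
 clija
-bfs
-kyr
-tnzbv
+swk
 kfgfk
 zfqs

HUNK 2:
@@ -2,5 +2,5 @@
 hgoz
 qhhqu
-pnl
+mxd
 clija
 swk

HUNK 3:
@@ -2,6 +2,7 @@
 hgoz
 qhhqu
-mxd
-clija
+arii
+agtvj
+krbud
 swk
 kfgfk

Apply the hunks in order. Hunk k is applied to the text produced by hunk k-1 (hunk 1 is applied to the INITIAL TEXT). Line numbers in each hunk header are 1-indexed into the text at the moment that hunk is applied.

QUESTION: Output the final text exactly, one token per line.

Hunk 1: at line 4 remove [bfs,kyr,tnzbv] add [swk] -> 10 lines: cbmfq hgoz qhhqu pnl clija swk kfgfk zfqs bfd nbyl
Hunk 2: at line 2 remove [pnl] add [mxd] -> 10 lines: cbmfq hgoz qhhqu mxd clija swk kfgfk zfqs bfd nbyl
Hunk 3: at line 2 remove [mxd,clija] add [arii,agtvj,krbud] -> 11 lines: cbmfq hgoz qhhqu arii agtvj krbud swk kfgfk zfqs bfd nbyl

Answer: cbmfq
hgoz
qhhqu
arii
agtvj
krbud
swk
kfgfk
zfqs
bfd
nbyl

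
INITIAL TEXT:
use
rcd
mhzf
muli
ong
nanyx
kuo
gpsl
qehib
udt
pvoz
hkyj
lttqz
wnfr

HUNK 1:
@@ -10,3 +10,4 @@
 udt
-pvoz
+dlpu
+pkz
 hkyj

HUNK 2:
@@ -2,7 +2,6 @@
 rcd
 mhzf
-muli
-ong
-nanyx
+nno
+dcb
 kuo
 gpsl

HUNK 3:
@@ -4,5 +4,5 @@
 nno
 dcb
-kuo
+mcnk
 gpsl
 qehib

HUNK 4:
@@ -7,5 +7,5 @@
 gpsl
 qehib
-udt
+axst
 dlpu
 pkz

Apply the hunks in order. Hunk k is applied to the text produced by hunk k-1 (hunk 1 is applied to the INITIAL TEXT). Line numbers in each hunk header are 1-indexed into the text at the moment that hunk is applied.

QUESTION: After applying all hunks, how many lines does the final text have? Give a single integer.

Hunk 1: at line 10 remove [pvoz] add [dlpu,pkz] -> 15 lines: use rcd mhzf muli ong nanyx kuo gpsl qehib udt dlpu pkz hkyj lttqz wnfr
Hunk 2: at line 2 remove [muli,ong,nanyx] add [nno,dcb] -> 14 lines: use rcd mhzf nno dcb kuo gpsl qehib udt dlpu pkz hkyj lttqz wnfr
Hunk 3: at line 4 remove [kuo] add [mcnk] -> 14 lines: use rcd mhzf nno dcb mcnk gpsl qehib udt dlpu pkz hkyj lttqz wnfr
Hunk 4: at line 7 remove [udt] add [axst] -> 14 lines: use rcd mhzf nno dcb mcnk gpsl qehib axst dlpu pkz hkyj lttqz wnfr
Final line count: 14

Answer: 14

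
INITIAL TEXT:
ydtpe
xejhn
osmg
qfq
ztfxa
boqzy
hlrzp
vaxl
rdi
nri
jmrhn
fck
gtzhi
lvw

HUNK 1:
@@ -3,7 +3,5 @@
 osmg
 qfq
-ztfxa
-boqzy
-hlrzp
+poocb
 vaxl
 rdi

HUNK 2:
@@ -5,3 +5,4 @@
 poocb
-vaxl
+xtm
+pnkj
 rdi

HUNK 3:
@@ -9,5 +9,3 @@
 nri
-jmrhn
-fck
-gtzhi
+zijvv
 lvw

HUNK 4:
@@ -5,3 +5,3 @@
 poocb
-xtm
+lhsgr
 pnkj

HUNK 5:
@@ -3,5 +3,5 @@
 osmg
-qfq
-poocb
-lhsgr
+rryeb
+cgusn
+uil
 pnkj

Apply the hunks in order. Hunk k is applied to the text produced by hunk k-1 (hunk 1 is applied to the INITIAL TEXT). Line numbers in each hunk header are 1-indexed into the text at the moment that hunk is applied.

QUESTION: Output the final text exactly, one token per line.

Answer: ydtpe
xejhn
osmg
rryeb
cgusn
uil
pnkj
rdi
nri
zijvv
lvw

Derivation:
Hunk 1: at line 3 remove [ztfxa,boqzy,hlrzp] add [poocb] -> 12 lines: ydtpe xejhn osmg qfq poocb vaxl rdi nri jmrhn fck gtzhi lvw
Hunk 2: at line 5 remove [vaxl] add [xtm,pnkj] -> 13 lines: ydtpe xejhn osmg qfq poocb xtm pnkj rdi nri jmrhn fck gtzhi lvw
Hunk 3: at line 9 remove [jmrhn,fck,gtzhi] add [zijvv] -> 11 lines: ydtpe xejhn osmg qfq poocb xtm pnkj rdi nri zijvv lvw
Hunk 4: at line 5 remove [xtm] add [lhsgr] -> 11 lines: ydtpe xejhn osmg qfq poocb lhsgr pnkj rdi nri zijvv lvw
Hunk 5: at line 3 remove [qfq,poocb,lhsgr] add [rryeb,cgusn,uil] -> 11 lines: ydtpe xejhn osmg rryeb cgusn uil pnkj rdi nri zijvv lvw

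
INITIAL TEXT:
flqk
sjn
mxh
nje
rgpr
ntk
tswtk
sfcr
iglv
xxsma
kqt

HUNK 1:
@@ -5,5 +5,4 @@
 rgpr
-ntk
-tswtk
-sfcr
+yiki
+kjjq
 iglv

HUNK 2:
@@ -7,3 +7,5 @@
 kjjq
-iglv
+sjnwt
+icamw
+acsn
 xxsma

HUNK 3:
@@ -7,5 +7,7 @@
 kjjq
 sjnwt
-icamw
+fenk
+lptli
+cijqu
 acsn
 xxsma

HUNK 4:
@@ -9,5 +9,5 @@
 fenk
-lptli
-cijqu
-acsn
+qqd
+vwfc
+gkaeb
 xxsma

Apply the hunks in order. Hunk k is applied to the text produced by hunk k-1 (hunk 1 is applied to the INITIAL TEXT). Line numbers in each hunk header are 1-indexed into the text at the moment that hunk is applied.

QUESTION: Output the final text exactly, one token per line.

Answer: flqk
sjn
mxh
nje
rgpr
yiki
kjjq
sjnwt
fenk
qqd
vwfc
gkaeb
xxsma
kqt

Derivation:
Hunk 1: at line 5 remove [ntk,tswtk,sfcr] add [yiki,kjjq] -> 10 lines: flqk sjn mxh nje rgpr yiki kjjq iglv xxsma kqt
Hunk 2: at line 7 remove [iglv] add [sjnwt,icamw,acsn] -> 12 lines: flqk sjn mxh nje rgpr yiki kjjq sjnwt icamw acsn xxsma kqt
Hunk 3: at line 7 remove [icamw] add [fenk,lptli,cijqu] -> 14 lines: flqk sjn mxh nje rgpr yiki kjjq sjnwt fenk lptli cijqu acsn xxsma kqt
Hunk 4: at line 9 remove [lptli,cijqu,acsn] add [qqd,vwfc,gkaeb] -> 14 lines: flqk sjn mxh nje rgpr yiki kjjq sjnwt fenk qqd vwfc gkaeb xxsma kqt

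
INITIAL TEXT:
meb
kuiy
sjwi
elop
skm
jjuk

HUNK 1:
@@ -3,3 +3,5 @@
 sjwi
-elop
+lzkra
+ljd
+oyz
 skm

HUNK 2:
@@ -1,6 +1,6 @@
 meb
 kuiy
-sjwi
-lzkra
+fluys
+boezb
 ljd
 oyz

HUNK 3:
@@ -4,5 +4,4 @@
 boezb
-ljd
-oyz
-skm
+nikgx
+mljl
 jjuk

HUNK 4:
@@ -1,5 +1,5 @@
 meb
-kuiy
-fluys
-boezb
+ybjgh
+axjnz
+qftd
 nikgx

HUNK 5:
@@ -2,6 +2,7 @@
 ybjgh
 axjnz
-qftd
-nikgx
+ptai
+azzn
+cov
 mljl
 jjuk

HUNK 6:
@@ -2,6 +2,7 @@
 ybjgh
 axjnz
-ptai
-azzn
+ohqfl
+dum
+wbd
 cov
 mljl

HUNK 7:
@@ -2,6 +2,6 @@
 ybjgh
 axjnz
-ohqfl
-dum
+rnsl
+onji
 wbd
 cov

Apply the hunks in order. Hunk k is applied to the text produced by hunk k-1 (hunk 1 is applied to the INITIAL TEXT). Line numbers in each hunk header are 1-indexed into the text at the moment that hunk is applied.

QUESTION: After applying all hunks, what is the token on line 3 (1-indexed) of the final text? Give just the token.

Hunk 1: at line 3 remove [elop] add [lzkra,ljd,oyz] -> 8 lines: meb kuiy sjwi lzkra ljd oyz skm jjuk
Hunk 2: at line 1 remove [sjwi,lzkra] add [fluys,boezb] -> 8 lines: meb kuiy fluys boezb ljd oyz skm jjuk
Hunk 3: at line 4 remove [ljd,oyz,skm] add [nikgx,mljl] -> 7 lines: meb kuiy fluys boezb nikgx mljl jjuk
Hunk 4: at line 1 remove [kuiy,fluys,boezb] add [ybjgh,axjnz,qftd] -> 7 lines: meb ybjgh axjnz qftd nikgx mljl jjuk
Hunk 5: at line 2 remove [qftd,nikgx] add [ptai,azzn,cov] -> 8 lines: meb ybjgh axjnz ptai azzn cov mljl jjuk
Hunk 6: at line 2 remove [ptai,azzn] add [ohqfl,dum,wbd] -> 9 lines: meb ybjgh axjnz ohqfl dum wbd cov mljl jjuk
Hunk 7: at line 2 remove [ohqfl,dum] add [rnsl,onji] -> 9 lines: meb ybjgh axjnz rnsl onji wbd cov mljl jjuk
Final line 3: axjnz

Answer: axjnz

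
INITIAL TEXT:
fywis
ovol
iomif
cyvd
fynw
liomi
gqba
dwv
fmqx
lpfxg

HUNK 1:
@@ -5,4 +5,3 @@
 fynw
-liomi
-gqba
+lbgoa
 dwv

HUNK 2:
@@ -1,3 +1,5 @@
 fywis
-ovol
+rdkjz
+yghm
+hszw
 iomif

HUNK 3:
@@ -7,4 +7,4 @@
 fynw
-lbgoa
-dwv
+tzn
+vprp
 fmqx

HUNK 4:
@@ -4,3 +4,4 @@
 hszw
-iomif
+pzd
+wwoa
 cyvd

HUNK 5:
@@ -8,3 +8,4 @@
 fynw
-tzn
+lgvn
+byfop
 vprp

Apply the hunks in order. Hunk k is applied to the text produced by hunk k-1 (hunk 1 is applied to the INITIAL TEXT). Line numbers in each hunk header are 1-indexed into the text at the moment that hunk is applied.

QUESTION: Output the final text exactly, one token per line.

Hunk 1: at line 5 remove [liomi,gqba] add [lbgoa] -> 9 lines: fywis ovol iomif cyvd fynw lbgoa dwv fmqx lpfxg
Hunk 2: at line 1 remove [ovol] add [rdkjz,yghm,hszw] -> 11 lines: fywis rdkjz yghm hszw iomif cyvd fynw lbgoa dwv fmqx lpfxg
Hunk 3: at line 7 remove [lbgoa,dwv] add [tzn,vprp] -> 11 lines: fywis rdkjz yghm hszw iomif cyvd fynw tzn vprp fmqx lpfxg
Hunk 4: at line 4 remove [iomif] add [pzd,wwoa] -> 12 lines: fywis rdkjz yghm hszw pzd wwoa cyvd fynw tzn vprp fmqx lpfxg
Hunk 5: at line 8 remove [tzn] add [lgvn,byfop] -> 13 lines: fywis rdkjz yghm hszw pzd wwoa cyvd fynw lgvn byfop vprp fmqx lpfxg

Answer: fywis
rdkjz
yghm
hszw
pzd
wwoa
cyvd
fynw
lgvn
byfop
vprp
fmqx
lpfxg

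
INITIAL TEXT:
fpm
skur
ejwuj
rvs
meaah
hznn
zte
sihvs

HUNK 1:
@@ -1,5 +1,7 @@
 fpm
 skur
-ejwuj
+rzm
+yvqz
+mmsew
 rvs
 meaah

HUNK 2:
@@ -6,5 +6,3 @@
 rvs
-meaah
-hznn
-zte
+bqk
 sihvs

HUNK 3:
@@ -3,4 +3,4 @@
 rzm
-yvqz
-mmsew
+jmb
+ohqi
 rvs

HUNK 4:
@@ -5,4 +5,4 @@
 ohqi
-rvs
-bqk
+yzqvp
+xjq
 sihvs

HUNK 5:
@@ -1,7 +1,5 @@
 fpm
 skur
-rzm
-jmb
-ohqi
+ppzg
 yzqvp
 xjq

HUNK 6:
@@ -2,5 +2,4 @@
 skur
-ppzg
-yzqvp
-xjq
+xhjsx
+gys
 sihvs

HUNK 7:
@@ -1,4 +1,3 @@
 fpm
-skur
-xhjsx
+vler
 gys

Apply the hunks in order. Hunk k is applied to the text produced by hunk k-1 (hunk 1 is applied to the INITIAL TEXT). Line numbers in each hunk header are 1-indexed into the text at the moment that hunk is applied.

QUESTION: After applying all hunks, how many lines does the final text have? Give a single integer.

Hunk 1: at line 1 remove [ejwuj] add [rzm,yvqz,mmsew] -> 10 lines: fpm skur rzm yvqz mmsew rvs meaah hznn zte sihvs
Hunk 2: at line 6 remove [meaah,hznn,zte] add [bqk] -> 8 lines: fpm skur rzm yvqz mmsew rvs bqk sihvs
Hunk 3: at line 3 remove [yvqz,mmsew] add [jmb,ohqi] -> 8 lines: fpm skur rzm jmb ohqi rvs bqk sihvs
Hunk 4: at line 5 remove [rvs,bqk] add [yzqvp,xjq] -> 8 lines: fpm skur rzm jmb ohqi yzqvp xjq sihvs
Hunk 5: at line 1 remove [rzm,jmb,ohqi] add [ppzg] -> 6 lines: fpm skur ppzg yzqvp xjq sihvs
Hunk 6: at line 2 remove [ppzg,yzqvp,xjq] add [xhjsx,gys] -> 5 lines: fpm skur xhjsx gys sihvs
Hunk 7: at line 1 remove [skur,xhjsx] add [vler] -> 4 lines: fpm vler gys sihvs
Final line count: 4

Answer: 4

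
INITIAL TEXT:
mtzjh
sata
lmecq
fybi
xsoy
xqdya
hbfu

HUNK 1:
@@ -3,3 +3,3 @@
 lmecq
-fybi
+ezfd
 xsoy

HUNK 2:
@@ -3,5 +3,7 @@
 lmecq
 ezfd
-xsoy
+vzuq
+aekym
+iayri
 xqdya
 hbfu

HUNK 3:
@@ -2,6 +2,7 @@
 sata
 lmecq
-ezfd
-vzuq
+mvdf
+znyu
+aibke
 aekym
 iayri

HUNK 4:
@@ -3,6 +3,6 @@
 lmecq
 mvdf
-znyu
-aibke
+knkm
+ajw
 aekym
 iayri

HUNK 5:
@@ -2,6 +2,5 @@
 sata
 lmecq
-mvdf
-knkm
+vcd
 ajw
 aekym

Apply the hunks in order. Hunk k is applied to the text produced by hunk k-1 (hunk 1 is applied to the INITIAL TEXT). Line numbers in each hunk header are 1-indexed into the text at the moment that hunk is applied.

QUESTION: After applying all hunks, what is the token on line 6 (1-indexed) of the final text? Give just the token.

Hunk 1: at line 3 remove [fybi] add [ezfd] -> 7 lines: mtzjh sata lmecq ezfd xsoy xqdya hbfu
Hunk 2: at line 3 remove [xsoy] add [vzuq,aekym,iayri] -> 9 lines: mtzjh sata lmecq ezfd vzuq aekym iayri xqdya hbfu
Hunk 3: at line 2 remove [ezfd,vzuq] add [mvdf,znyu,aibke] -> 10 lines: mtzjh sata lmecq mvdf znyu aibke aekym iayri xqdya hbfu
Hunk 4: at line 3 remove [znyu,aibke] add [knkm,ajw] -> 10 lines: mtzjh sata lmecq mvdf knkm ajw aekym iayri xqdya hbfu
Hunk 5: at line 2 remove [mvdf,knkm] add [vcd] -> 9 lines: mtzjh sata lmecq vcd ajw aekym iayri xqdya hbfu
Final line 6: aekym

Answer: aekym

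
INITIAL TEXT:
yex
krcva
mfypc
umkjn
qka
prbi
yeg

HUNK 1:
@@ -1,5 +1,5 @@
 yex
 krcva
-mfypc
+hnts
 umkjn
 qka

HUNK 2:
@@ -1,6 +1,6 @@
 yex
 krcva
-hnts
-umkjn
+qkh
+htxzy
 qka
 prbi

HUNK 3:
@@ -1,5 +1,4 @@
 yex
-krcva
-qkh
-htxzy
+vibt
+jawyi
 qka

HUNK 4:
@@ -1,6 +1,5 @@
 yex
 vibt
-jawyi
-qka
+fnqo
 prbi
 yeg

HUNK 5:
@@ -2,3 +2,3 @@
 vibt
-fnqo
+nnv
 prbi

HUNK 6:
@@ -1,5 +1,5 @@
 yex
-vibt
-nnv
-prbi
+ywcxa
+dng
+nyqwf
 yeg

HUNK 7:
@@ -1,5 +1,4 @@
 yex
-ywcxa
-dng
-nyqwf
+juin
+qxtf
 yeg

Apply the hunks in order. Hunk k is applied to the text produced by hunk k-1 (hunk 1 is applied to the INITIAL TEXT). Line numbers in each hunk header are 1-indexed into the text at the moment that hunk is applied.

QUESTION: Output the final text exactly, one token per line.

Answer: yex
juin
qxtf
yeg

Derivation:
Hunk 1: at line 1 remove [mfypc] add [hnts] -> 7 lines: yex krcva hnts umkjn qka prbi yeg
Hunk 2: at line 1 remove [hnts,umkjn] add [qkh,htxzy] -> 7 lines: yex krcva qkh htxzy qka prbi yeg
Hunk 3: at line 1 remove [krcva,qkh,htxzy] add [vibt,jawyi] -> 6 lines: yex vibt jawyi qka prbi yeg
Hunk 4: at line 1 remove [jawyi,qka] add [fnqo] -> 5 lines: yex vibt fnqo prbi yeg
Hunk 5: at line 2 remove [fnqo] add [nnv] -> 5 lines: yex vibt nnv prbi yeg
Hunk 6: at line 1 remove [vibt,nnv,prbi] add [ywcxa,dng,nyqwf] -> 5 lines: yex ywcxa dng nyqwf yeg
Hunk 7: at line 1 remove [ywcxa,dng,nyqwf] add [juin,qxtf] -> 4 lines: yex juin qxtf yeg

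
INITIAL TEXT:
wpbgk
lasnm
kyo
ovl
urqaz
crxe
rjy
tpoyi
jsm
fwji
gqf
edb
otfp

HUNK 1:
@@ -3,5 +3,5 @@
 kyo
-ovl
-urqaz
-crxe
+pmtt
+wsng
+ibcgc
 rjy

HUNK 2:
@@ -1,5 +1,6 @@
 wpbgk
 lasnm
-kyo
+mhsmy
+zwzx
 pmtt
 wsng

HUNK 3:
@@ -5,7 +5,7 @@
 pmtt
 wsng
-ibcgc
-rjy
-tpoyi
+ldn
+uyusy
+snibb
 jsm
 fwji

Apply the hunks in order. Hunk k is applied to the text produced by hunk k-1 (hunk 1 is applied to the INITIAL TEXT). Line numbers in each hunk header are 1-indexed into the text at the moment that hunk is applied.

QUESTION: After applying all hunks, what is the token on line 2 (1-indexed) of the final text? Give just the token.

Answer: lasnm

Derivation:
Hunk 1: at line 3 remove [ovl,urqaz,crxe] add [pmtt,wsng,ibcgc] -> 13 lines: wpbgk lasnm kyo pmtt wsng ibcgc rjy tpoyi jsm fwji gqf edb otfp
Hunk 2: at line 1 remove [kyo] add [mhsmy,zwzx] -> 14 lines: wpbgk lasnm mhsmy zwzx pmtt wsng ibcgc rjy tpoyi jsm fwji gqf edb otfp
Hunk 3: at line 5 remove [ibcgc,rjy,tpoyi] add [ldn,uyusy,snibb] -> 14 lines: wpbgk lasnm mhsmy zwzx pmtt wsng ldn uyusy snibb jsm fwji gqf edb otfp
Final line 2: lasnm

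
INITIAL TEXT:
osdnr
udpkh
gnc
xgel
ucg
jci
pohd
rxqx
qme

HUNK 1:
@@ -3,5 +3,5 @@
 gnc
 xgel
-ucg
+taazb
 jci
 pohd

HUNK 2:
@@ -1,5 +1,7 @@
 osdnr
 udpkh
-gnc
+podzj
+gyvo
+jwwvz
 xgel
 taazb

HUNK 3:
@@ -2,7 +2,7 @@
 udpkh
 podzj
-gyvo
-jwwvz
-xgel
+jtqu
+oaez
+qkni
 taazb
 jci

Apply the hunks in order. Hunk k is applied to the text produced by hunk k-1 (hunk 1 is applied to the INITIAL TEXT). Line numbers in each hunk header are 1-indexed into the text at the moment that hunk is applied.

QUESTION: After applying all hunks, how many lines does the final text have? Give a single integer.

Answer: 11

Derivation:
Hunk 1: at line 3 remove [ucg] add [taazb] -> 9 lines: osdnr udpkh gnc xgel taazb jci pohd rxqx qme
Hunk 2: at line 1 remove [gnc] add [podzj,gyvo,jwwvz] -> 11 lines: osdnr udpkh podzj gyvo jwwvz xgel taazb jci pohd rxqx qme
Hunk 3: at line 2 remove [gyvo,jwwvz,xgel] add [jtqu,oaez,qkni] -> 11 lines: osdnr udpkh podzj jtqu oaez qkni taazb jci pohd rxqx qme
Final line count: 11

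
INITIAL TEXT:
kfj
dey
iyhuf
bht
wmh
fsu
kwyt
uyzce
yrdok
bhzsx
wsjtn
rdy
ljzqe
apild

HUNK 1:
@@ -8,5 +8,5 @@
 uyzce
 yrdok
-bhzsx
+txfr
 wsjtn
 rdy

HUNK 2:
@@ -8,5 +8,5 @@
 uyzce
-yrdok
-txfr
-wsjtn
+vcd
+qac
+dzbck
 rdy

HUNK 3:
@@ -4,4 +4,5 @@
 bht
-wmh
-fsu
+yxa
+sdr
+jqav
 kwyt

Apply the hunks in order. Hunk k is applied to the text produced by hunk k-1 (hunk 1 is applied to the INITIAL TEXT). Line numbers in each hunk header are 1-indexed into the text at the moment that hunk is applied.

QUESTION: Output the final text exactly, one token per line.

Answer: kfj
dey
iyhuf
bht
yxa
sdr
jqav
kwyt
uyzce
vcd
qac
dzbck
rdy
ljzqe
apild

Derivation:
Hunk 1: at line 8 remove [bhzsx] add [txfr] -> 14 lines: kfj dey iyhuf bht wmh fsu kwyt uyzce yrdok txfr wsjtn rdy ljzqe apild
Hunk 2: at line 8 remove [yrdok,txfr,wsjtn] add [vcd,qac,dzbck] -> 14 lines: kfj dey iyhuf bht wmh fsu kwyt uyzce vcd qac dzbck rdy ljzqe apild
Hunk 3: at line 4 remove [wmh,fsu] add [yxa,sdr,jqav] -> 15 lines: kfj dey iyhuf bht yxa sdr jqav kwyt uyzce vcd qac dzbck rdy ljzqe apild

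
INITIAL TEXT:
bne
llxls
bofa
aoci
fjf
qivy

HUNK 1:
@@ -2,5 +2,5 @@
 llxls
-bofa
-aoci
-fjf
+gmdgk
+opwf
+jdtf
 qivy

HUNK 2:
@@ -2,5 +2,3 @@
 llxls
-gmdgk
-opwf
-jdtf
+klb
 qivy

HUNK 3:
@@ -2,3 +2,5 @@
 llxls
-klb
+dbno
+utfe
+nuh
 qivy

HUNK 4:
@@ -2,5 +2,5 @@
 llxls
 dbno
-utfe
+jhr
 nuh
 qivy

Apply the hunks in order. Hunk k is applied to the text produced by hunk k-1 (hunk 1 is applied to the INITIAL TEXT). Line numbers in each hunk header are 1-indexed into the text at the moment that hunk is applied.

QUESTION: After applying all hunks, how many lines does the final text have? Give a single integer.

Hunk 1: at line 2 remove [bofa,aoci,fjf] add [gmdgk,opwf,jdtf] -> 6 lines: bne llxls gmdgk opwf jdtf qivy
Hunk 2: at line 2 remove [gmdgk,opwf,jdtf] add [klb] -> 4 lines: bne llxls klb qivy
Hunk 3: at line 2 remove [klb] add [dbno,utfe,nuh] -> 6 lines: bne llxls dbno utfe nuh qivy
Hunk 4: at line 2 remove [utfe] add [jhr] -> 6 lines: bne llxls dbno jhr nuh qivy
Final line count: 6

Answer: 6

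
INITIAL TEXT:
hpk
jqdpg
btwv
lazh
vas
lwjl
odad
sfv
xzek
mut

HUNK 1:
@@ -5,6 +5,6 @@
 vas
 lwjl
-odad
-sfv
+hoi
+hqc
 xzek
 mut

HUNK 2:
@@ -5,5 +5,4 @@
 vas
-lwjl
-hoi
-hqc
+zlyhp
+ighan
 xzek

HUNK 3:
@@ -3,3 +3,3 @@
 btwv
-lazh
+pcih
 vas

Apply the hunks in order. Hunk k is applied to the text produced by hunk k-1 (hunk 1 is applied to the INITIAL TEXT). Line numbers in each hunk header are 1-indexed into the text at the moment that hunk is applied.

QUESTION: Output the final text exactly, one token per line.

Answer: hpk
jqdpg
btwv
pcih
vas
zlyhp
ighan
xzek
mut

Derivation:
Hunk 1: at line 5 remove [odad,sfv] add [hoi,hqc] -> 10 lines: hpk jqdpg btwv lazh vas lwjl hoi hqc xzek mut
Hunk 2: at line 5 remove [lwjl,hoi,hqc] add [zlyhp,ighan] -> 9 lines: hpk jqdpg btwv lazh vas zlyhp ighan xzek mut
Hunk 3: at line 3 remove [lazh] add [pcih] -> 9 lines: hpk jqdpg btwv pcih vas zlyhp ighan xzek mut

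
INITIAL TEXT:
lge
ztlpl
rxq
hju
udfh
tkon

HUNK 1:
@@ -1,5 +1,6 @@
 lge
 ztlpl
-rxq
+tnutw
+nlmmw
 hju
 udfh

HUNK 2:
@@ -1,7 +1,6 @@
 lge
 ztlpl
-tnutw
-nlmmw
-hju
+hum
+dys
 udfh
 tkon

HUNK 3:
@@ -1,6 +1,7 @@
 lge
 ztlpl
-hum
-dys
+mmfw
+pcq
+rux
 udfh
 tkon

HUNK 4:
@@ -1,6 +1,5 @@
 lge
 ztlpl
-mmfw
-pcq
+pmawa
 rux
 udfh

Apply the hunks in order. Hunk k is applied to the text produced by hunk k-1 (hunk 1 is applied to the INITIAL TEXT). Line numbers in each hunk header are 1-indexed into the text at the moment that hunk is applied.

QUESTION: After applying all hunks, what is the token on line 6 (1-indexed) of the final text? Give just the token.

Hunk 1: at line 1 remove [rxq] add [tnutw,nlmmw] -> 7 lines: lge ztlpl tnutw nlmmw hju udfh tkon
Hunk 2: at line 1 remove [tnutw,nlmmw,hju] add [hum,dys] -> 6 lines: lge ztlpl hum dys udfh tkon
Hunk 3: at line 1 remove [hum,dys] add [mmfw,pcq,rux] -> 7 lines: lge ztlpl mmfw pcq rux udfh tkon
Hunk 4: at line 1 remove [mmfw,pcq] add [pmawa] -> 6 lines: lge ztlpl pmawa rux udfh tkon
Final line 6: tkon

Answer: tkon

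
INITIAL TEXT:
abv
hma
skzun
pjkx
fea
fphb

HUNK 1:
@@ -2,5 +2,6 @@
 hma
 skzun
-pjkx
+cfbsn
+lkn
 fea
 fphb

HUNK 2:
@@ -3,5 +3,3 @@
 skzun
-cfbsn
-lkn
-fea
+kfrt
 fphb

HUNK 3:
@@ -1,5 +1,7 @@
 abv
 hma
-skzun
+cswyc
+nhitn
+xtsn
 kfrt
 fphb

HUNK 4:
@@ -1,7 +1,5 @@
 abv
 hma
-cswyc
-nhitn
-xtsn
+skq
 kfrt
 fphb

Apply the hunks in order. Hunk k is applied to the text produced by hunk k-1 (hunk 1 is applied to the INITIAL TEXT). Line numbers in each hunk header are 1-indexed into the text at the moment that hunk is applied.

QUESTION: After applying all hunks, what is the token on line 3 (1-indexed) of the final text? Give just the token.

Hunk 1: at line 2 remove [pjkx] add [cfbsn,lkn] -> 7 lines: abv hma skzun cfbsn lkn fea fphb
Hunk 2: at line 3 remove [cfbsn,lkn,fea] add [kfrt] -> 5 lines: abv hma skzun kfrt fphb
Hunk 3: at line 1 remove [skzun] add [cswyc,nhitn,xtsn] -> 7 lines: abv hma cswyc nhitn xtsn kfrt fphb
Hunk 4: at line 1 remove [cswyc,nhitn,xtsn] add [skq] -> 5 lines: abv hma skq kfrt fphb
Final line 3: skq

Answer: skq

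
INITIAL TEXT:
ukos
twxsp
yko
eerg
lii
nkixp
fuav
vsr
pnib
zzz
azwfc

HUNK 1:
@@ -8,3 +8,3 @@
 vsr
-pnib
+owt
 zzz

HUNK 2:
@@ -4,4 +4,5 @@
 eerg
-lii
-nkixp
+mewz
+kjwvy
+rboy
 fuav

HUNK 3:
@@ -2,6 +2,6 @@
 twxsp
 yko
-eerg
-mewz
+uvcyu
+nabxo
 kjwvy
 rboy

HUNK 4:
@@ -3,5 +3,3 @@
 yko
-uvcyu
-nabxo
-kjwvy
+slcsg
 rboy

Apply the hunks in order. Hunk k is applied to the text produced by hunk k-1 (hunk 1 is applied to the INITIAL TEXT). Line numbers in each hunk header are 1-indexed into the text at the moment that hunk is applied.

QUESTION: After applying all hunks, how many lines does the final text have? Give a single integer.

Answer: 10

Derivation:
Hunk 1: at line 8 remove [pnib] add [owt] -> 11 lines: ukos twxsp yko eerg lii nkixp fuav vsr owt zzz azwfc
Hunk 2: at line 4 remove [lii,nkixp] add [mewz,kjwvy,rboy] -> 12 lines: ukos twxsp yko eerg mewz kjwvy rboy fuav vsr owt zzz azwfc
Hunk 3: at line 2 remove [eerg,mewz] add [uvcyu,nabxo] -> 12 lines: ukos twxsp yko uvcyu nabxo kjwvy rboy fuav vsr owt zzz azwfc
Hunk 4: at line 3 remove [uvcyu,nabxo,kjwvy] add [slcsg] -> 10 lines: ukos twxsp yko slcsg rboy fuav vsr owt zzz azwfc
Final line count: 10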